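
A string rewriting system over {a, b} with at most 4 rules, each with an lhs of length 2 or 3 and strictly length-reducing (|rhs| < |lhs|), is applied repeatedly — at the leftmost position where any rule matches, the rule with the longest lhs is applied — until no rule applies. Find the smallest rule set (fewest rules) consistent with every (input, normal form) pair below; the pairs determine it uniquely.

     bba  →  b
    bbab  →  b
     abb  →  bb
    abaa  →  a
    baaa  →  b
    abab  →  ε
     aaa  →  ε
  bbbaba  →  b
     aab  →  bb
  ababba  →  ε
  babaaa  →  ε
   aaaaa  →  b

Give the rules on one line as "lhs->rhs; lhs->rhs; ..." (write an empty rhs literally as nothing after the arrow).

aa->b; ab->b; ba->; bab->

  | bba => b
  | bbab => b
  | abb => bb
  | abaa => baa => a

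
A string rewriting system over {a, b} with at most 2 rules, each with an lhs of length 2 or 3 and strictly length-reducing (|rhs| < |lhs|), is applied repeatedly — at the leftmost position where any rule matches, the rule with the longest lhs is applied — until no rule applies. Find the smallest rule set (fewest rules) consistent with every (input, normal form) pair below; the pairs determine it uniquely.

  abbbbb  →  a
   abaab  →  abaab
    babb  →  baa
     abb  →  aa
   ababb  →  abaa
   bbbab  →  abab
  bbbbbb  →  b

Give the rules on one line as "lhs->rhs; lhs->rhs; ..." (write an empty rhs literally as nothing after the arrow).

  | abbbbb => aabbb => aaab => bb => a
  | abaab
  | babb => baa
  | abb => aa

aaa->b; bb->a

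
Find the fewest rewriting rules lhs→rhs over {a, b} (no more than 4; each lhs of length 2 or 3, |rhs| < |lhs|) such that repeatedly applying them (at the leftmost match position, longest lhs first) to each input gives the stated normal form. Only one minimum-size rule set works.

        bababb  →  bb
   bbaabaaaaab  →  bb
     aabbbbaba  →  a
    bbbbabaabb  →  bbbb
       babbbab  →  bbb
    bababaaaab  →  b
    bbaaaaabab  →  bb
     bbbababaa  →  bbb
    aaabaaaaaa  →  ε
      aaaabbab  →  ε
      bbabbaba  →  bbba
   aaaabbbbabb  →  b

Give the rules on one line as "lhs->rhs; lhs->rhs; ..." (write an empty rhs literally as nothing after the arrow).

  | bababb => babb => bb
  | bbaabaaaaab => bbaaaaaaab => bbaaaaab => bbaaab => bbab => bb
  | aabbbbaba => aabbbaba => aabbaba => aababa => aaaba => aba => a
  | bbbbabaabb => bbbbaabb => bbbbaab => bbbbaa => bbbb

aa->; aab->aa; ab->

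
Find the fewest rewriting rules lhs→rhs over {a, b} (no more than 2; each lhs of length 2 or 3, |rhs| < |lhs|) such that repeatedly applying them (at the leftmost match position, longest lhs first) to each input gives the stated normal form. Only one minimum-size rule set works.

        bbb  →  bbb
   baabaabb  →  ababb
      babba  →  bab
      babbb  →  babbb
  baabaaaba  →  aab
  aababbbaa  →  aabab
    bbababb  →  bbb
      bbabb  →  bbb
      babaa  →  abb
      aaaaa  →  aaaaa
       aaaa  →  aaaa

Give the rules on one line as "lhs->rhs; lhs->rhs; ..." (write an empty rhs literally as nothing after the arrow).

  | bbb
  | baabaabb => abbaabb => ababb
  | babba => bab
  | babbb

baa->ab; bba->b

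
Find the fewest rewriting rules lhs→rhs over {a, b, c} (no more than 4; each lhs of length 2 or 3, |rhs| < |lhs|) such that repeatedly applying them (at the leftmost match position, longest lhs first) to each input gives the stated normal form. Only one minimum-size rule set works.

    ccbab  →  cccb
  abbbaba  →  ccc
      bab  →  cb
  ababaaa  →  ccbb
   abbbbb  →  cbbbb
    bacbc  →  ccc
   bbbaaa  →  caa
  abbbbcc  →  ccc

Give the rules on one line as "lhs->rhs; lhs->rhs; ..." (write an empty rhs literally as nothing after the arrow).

  | ccbab => cccb
  | abbbaba => cbbaba => cbcba => ccba => ccc
  | bab => cb
  | ababaaa => cabaaa => ccaaa => ccbb

aaa->bb; ab->c; ba->c; bc->c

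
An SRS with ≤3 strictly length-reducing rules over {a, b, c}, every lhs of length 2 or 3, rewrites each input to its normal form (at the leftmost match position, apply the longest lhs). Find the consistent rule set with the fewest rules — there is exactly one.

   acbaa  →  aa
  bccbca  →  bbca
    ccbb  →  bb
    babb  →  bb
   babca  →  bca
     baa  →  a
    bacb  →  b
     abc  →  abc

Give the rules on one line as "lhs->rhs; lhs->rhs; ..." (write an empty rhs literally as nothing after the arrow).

ba->; cb->b

  | acbaa => abaa => aa
  | bccbca => bcbca => bbca
  | ccbb => cbb => bb
  | babb => bb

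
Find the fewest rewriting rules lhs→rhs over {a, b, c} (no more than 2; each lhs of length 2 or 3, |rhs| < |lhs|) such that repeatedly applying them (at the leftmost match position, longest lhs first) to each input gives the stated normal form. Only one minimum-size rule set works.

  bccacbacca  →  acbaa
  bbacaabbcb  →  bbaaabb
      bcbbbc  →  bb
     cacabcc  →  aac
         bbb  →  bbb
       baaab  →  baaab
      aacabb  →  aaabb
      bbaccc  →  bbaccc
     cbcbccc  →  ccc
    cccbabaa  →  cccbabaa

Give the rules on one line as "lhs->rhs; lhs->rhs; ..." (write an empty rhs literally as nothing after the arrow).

  | bccacbacca => cacbacca => acbacca => acbaca => acbaa
  | bbacaabbcb => bbaaabbcb => bbaaabb
  | bcbbbc => bbbc => bb
  | cacabcc => acabcc => aabcc => aac

bc->; ca->a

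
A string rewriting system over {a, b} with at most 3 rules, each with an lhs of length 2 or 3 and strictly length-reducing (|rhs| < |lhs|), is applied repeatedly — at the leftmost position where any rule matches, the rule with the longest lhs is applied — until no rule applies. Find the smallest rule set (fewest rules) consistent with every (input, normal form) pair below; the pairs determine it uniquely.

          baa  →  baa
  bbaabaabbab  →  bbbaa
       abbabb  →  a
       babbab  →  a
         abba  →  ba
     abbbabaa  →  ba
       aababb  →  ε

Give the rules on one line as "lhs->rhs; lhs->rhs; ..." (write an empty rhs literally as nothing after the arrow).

  | baa
  | bbaabaabbab => bbaaabbab => bbbbab => bbbaa
  | abbabb => babb => aab => a
  | babbab => aabab => aab => a

aaa->; ab->; bab->aa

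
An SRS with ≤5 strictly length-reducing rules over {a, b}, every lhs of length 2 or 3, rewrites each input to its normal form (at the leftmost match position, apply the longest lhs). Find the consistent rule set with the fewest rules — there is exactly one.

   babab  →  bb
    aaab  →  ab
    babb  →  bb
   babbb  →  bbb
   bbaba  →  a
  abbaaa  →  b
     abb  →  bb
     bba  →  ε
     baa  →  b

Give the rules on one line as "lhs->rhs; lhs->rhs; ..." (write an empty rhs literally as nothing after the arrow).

  | babab => abab => aab => bb
  | aaab => bab => ab
  | babb => abb => bb
  | babbb => abbb => bbb

aa->b; abb->bb; ba->a; bba->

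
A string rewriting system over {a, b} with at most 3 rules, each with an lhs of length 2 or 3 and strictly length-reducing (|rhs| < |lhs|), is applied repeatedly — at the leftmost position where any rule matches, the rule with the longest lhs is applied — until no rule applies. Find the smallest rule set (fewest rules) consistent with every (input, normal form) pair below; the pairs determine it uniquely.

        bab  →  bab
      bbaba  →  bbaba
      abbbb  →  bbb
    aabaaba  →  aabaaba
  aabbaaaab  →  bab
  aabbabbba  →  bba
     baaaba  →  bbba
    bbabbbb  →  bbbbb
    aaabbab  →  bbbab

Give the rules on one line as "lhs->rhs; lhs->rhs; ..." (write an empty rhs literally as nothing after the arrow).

  | bab
  | bbaba
  | abbbb => bbb
  | aabaaba

aaa->b; abb->b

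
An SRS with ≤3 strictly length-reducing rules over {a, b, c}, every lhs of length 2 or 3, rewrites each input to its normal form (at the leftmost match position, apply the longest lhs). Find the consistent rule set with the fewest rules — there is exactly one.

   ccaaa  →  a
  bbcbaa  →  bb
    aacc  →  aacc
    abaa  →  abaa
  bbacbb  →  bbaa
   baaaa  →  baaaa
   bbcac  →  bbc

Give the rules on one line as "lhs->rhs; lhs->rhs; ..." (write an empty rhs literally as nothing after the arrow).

  | ccaaa => caa => a
  | bbcbaa => bbca => bb
  | aacc
  | abaa

ca->; cba->c; cbb->a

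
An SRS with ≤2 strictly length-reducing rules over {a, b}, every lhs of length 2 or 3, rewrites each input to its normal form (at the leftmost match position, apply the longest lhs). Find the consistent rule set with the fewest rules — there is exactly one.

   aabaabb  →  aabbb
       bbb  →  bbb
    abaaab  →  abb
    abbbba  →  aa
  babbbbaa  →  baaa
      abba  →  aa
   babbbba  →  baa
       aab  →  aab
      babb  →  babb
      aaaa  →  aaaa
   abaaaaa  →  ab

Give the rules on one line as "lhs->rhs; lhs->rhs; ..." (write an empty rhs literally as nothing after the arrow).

aba->ab; bba->a

  | aabaabb => aababb => aabbb
  | bbb
  | abaaab => abaab => abab => abb
  | abbbba => abba => aa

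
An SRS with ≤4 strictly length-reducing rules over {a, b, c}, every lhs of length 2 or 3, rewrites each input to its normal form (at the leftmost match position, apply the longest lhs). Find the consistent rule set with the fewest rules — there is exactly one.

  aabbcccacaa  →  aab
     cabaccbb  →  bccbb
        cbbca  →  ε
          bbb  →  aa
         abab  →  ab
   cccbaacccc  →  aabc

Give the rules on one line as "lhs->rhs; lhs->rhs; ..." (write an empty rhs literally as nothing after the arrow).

  | aabbcccacaa => aabbabacaa => aabbacaa => aabcaa => aabba => aab
  | cabaccbb => bbaccbb => bccbb
  | cbbca => cbbb => caa => ba => ε
  | bbb => aa

ba->; bbb->aa; ca->b; ccc->ab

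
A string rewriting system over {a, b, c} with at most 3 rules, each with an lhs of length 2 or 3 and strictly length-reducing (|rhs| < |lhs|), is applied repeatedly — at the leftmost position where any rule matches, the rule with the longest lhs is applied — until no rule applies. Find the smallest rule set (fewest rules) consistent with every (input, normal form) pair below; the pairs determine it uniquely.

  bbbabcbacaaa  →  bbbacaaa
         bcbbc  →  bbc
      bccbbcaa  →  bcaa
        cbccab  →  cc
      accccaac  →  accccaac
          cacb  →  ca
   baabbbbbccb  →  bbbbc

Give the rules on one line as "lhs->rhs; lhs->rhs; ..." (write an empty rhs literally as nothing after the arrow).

  | bbbabcbacaaa => bbbcbacaaa => bbbacaaa
  | bcbbc => bbc
  | bccbbcaa => bcbcaa => bcaa
  | cbccab => ccab => cc

ab->; cb->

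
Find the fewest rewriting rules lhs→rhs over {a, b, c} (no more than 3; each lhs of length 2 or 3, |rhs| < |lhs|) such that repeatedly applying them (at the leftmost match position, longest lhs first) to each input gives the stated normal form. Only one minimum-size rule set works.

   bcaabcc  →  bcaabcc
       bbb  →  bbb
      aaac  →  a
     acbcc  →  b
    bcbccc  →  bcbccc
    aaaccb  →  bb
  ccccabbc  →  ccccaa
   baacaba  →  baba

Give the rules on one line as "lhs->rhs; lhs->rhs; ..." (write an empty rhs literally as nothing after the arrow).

aac->; ac->b; bbc->a

  | bcaabcc
  | bbb
  | aaac => a
  | acbcc => bbcc => ac => b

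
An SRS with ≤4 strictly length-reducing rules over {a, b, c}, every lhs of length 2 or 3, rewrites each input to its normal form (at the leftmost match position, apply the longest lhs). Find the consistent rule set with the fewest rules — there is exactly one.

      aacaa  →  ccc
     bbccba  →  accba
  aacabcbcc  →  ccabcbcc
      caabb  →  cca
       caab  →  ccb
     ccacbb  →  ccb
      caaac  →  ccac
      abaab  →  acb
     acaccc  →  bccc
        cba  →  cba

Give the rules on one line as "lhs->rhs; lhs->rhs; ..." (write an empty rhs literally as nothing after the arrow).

aa->c; aca->b; baa->c; bb->a

  | aacaa => ccaa => ccc
  | bbccba => accba
  | aacabcbcc => ccabcbcc
  | caabb => ccbb => cca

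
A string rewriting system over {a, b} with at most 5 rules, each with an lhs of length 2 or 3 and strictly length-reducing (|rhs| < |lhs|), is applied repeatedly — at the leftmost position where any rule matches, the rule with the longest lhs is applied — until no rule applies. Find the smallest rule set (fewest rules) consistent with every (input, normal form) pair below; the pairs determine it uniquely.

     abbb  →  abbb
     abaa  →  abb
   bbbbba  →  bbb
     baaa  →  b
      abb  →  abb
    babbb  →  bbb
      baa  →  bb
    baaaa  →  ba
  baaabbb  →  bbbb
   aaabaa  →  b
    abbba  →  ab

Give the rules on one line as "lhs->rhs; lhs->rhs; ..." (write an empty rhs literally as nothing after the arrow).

  | abbb
  | abaa => abb
  | bbbbba => bbb
  | baaa => bab => b

aa->b; aaa->ab; bab->b; bba->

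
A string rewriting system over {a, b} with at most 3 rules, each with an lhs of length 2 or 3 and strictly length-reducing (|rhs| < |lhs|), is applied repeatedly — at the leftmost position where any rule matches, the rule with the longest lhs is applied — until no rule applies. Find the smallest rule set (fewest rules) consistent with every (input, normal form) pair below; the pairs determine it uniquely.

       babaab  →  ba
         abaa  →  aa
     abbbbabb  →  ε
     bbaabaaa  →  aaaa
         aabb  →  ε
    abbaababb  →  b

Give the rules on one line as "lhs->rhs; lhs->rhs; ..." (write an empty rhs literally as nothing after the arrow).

  | babaab => baab => ba
  | abaa => aa
  | abbbbabb => bbbabb => babb => bb => ε
  | bbaabaaa => aabaaa => aaaa

ab->; bb->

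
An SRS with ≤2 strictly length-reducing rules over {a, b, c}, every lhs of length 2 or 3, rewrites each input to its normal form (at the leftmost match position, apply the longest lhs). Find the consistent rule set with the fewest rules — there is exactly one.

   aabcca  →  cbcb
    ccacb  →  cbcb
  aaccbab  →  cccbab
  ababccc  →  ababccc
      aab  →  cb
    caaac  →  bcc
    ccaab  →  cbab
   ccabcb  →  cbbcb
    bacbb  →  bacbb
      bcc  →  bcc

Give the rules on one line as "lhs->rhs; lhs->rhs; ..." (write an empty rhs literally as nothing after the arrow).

aa->c; ca->b

  | aabcca => cbcca => cbcb
  | ccacb => cbcb
  | aaccbab => cccbab
  | ababccc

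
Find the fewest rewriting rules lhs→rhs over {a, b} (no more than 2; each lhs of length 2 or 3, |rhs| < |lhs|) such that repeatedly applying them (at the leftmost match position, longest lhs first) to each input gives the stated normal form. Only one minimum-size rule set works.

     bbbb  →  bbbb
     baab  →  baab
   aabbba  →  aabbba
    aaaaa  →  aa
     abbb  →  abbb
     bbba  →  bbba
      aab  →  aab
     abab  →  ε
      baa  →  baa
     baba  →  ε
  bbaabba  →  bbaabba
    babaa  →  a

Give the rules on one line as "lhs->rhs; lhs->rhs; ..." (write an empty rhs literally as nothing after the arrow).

aaa->; bab->aa

  | bbbb
  | baab
  | aabbba
  | aaaaa => aa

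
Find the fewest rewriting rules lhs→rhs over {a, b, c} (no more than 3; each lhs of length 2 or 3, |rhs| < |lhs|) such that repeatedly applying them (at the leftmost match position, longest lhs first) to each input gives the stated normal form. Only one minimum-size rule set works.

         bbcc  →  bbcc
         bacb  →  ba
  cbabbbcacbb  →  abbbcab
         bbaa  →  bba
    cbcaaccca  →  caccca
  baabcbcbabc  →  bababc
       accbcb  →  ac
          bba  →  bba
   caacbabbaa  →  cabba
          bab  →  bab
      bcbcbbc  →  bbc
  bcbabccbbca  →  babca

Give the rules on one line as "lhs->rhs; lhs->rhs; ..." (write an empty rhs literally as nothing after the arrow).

  | bbcc
  | bacb => ba
  | cbabbbcacbb => abbbcacbb => abbbcab
  | bbaa => bba

aa->a; cb->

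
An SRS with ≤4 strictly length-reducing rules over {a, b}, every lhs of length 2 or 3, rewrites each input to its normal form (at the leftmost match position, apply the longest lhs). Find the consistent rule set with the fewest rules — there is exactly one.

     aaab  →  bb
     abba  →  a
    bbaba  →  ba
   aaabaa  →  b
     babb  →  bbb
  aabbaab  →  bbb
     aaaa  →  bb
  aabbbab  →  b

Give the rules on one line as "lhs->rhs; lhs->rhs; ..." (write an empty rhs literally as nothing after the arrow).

  | aaab => bab => bb
  | abba => bba => a
  | bbaba => aba => ba
  | aaabaa => babaa => bbaa => aa => b

aa->b; ab->b; bba->a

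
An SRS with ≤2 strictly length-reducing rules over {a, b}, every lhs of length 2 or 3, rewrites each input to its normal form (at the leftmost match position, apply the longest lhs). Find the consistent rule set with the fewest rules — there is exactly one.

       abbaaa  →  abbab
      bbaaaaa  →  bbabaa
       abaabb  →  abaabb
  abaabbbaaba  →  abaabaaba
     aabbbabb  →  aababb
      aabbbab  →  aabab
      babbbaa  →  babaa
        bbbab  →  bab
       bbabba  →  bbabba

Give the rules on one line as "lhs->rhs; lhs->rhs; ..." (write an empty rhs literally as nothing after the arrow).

  | abbaaa => abbab
  | bbaaaaa => bbabaa
  | abaabb
  | abaabbbaaba => abaabaaba

aaa->ab; bbb->b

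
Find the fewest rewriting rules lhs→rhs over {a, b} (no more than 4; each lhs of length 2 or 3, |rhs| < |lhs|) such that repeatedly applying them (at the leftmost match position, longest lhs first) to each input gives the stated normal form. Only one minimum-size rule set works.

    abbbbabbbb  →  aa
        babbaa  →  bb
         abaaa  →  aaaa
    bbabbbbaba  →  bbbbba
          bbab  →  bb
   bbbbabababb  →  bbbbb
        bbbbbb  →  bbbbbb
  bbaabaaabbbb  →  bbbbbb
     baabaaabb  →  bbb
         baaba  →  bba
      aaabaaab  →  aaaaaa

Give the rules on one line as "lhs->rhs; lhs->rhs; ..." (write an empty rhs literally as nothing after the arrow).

ab->a; baa->b; bab->b

  | abbbbabbbb => abbbabbbb => abbabbbb => ababbbb => aabbbb => aabbb => aabb => aab => aa
  | babbaa => bbaa => bb
  | abaaa => aaaa
  | bbabbbbaba => bbbbbaba => bbbbba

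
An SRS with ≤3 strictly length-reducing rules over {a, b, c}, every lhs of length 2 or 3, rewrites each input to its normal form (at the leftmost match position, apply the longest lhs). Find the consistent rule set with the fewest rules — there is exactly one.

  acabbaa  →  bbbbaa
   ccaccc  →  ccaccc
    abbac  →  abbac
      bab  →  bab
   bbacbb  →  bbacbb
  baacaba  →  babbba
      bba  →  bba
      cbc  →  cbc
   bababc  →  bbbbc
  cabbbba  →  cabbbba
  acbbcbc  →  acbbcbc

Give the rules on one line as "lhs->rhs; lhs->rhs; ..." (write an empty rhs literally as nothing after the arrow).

aba->bb; aca->bb

  | acabbaa => bbbbaa
  | ccaccc
  | abbac
  | bab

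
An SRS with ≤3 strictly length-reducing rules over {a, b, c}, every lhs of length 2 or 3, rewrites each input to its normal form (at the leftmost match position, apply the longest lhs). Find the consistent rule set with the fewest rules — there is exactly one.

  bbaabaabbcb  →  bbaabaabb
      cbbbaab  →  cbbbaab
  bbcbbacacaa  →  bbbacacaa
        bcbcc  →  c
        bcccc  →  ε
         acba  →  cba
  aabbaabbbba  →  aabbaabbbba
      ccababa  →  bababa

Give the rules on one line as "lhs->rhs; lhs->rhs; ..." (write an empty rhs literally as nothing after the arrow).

  | bbaabaabbcb => bbaabaabb
  | cbbbaab
  | bbcbbacacaa => bbbacacaa
  | bcbcc => bcc => c

acb->cb; bc->; cc->b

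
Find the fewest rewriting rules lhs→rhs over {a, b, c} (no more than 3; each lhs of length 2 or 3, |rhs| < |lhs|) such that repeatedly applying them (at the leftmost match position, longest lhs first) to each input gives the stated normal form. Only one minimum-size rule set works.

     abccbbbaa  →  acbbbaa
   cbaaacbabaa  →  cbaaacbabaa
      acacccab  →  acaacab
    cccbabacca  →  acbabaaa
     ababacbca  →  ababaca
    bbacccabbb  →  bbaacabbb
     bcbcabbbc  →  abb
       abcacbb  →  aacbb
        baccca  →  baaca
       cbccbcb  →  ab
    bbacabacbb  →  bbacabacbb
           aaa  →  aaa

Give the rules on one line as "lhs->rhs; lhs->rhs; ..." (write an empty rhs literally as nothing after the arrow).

bc->; cc->a

  | abccbbbaa => acbbbaa
  | cbaaacbabaa
  | acacccab => acaacab
  | cccbabacca => acbabacca => acbabaaa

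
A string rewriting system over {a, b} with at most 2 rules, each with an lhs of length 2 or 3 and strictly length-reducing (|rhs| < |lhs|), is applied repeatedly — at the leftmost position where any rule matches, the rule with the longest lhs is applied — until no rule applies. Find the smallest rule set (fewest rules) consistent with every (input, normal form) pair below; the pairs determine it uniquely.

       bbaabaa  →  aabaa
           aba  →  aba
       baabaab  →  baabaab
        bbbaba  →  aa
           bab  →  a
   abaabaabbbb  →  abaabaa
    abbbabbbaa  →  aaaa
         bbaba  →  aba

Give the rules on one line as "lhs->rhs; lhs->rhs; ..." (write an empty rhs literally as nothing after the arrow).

  | bbaabaa => aabaa
  | aba
  | baabaab
  | bbbaba => baba => aa

bab->a; bb->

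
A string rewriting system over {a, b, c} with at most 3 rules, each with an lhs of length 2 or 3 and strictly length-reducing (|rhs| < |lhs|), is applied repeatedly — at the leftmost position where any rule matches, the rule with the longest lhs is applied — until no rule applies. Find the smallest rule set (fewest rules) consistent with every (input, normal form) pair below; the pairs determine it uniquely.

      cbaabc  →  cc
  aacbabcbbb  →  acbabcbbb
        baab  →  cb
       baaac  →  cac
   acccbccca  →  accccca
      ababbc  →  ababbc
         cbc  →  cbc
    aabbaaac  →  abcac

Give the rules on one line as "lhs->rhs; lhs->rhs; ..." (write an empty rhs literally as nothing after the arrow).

  | cbaabc => ccbc => cc
  | aacbabcbbb => acbabcbbb
  | baab => cb
  | baaac => cac

aa->a; baa->c; ccb->c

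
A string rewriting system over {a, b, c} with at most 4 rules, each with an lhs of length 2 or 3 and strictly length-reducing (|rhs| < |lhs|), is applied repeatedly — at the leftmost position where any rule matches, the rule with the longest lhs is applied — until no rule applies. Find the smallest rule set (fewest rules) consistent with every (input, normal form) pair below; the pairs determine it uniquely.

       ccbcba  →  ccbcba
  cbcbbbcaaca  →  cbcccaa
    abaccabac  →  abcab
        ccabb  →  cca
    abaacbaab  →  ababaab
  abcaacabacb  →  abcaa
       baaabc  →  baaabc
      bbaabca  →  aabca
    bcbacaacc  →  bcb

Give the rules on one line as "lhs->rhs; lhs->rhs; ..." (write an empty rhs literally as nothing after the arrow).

ac->; bb->; bbb->c

  | ccbcba
  | cbcbbbcaaca => cbcccaaca => cbcccaa
  | abaccabac => abcabac => abcab
  | ccabb => cca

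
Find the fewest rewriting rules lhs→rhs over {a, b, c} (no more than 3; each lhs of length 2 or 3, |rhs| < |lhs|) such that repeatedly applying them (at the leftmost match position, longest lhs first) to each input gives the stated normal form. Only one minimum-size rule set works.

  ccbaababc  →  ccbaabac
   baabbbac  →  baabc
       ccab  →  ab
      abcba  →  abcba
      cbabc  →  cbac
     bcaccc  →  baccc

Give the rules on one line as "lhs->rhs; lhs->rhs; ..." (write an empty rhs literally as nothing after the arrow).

bab->ba; bba->; ca->a

  | ccbaababc => ccbaabac
  | baabbbac => baabc
  | ccab => cab => ab
  | abcba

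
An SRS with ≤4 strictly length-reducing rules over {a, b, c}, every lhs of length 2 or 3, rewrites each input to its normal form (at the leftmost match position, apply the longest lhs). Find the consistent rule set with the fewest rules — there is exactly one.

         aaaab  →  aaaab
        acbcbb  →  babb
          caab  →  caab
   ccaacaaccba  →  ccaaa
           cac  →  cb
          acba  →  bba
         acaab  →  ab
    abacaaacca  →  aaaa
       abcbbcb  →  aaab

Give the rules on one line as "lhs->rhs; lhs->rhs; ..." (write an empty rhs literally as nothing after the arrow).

aba->aa; ac->b; aca->; bc->a

  | aaaab
  | acbcbb => bbcbb => babb
  | caab
  | ccaacaaccba => ccaaccba => ccabcba => ccaaba => ccaaa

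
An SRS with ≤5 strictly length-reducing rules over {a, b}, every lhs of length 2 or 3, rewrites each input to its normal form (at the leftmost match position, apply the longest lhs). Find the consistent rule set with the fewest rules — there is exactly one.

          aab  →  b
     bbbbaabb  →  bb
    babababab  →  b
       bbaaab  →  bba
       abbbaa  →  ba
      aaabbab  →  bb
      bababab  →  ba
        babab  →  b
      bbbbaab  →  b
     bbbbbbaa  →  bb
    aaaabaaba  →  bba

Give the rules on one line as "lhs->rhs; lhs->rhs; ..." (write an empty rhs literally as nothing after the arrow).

aa->; ab->a; aba->b; bbb->b

  | aab => b
  | bbbbaabb => bbaabb => bbbb => bb
  | babababab => bbbabab => babab => bbb => b
  | bbaaab => bbab => bba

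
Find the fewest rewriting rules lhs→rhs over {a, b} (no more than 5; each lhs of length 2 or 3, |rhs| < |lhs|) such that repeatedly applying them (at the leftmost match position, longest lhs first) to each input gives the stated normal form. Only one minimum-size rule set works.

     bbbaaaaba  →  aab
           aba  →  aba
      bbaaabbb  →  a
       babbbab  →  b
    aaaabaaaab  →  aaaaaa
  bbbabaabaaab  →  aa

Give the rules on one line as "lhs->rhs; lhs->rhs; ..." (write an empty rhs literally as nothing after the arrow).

  | bbbaaaaba => baaaaba => abaaba => aabba => aab
  | aba
  | bbaaabbb => baabbb => abbbb => abb => a
  | babbbab => bbbab => bab => b

baa->ab; bab->b; bb->; bba->b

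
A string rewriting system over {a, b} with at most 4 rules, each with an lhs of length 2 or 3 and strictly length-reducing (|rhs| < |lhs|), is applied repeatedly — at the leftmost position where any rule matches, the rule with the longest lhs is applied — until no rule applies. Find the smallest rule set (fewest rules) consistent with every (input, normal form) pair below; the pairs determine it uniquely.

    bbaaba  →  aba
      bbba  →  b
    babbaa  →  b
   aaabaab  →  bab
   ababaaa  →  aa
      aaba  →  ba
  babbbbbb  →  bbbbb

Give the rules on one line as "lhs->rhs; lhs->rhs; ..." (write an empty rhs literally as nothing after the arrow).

aaa->bb; aab->b; abb->aa; bba->

  | bbaaba => aba
  | bbba => b
  | babbaa => baaaa => bbba => b
  | aaabaab => bbbaab => bab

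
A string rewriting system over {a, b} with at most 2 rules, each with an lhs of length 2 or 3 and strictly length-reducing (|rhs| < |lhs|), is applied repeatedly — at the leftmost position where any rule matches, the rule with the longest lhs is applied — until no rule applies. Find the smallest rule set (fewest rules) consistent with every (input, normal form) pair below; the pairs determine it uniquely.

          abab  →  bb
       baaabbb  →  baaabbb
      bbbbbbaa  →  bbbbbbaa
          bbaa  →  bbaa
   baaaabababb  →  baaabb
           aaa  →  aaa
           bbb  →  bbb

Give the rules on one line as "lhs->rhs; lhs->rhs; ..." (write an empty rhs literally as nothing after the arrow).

  | abab => bb
  | baaabbb
  | bbbbbbaa
  | bbaa

aba->b; bab->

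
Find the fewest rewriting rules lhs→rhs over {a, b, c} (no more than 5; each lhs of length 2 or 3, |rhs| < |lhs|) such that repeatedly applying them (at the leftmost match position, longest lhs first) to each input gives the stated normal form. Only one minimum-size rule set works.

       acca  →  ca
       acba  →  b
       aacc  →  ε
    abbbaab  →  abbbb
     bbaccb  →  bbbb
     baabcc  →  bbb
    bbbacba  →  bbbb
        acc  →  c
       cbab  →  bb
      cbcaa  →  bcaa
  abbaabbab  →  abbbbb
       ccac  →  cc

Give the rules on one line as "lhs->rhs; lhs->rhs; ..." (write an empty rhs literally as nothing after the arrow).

  | acca => ca
  | acba => ba => b
  | aacc => ac => ε
  | abbbaab => abbbab => abbbb

ac->; ba->b; bcc->bb; cb->b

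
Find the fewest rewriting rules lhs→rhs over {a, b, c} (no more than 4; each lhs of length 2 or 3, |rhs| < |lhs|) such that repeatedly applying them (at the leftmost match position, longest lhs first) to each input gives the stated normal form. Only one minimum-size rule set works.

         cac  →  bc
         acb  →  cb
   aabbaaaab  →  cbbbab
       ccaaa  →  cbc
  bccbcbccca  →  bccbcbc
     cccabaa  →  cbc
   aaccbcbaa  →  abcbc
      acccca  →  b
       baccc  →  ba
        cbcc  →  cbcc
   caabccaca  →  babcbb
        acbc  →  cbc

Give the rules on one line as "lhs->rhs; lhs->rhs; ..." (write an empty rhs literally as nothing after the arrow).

  | cac => bc
  | acb => cb
  | aabbaaaab => cbbaaaab => cbbcaab => cbbbab
  | ccaaa => cbaa => cbc

aa->c; ac->c; ca->b; ccc->a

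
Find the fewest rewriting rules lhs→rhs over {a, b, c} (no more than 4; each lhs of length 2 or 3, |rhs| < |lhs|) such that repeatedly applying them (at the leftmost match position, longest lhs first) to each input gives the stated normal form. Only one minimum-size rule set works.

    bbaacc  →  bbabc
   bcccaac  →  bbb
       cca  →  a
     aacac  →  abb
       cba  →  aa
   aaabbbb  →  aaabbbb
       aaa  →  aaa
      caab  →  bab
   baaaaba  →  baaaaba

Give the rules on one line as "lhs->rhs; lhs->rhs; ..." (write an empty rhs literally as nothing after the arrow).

  | bbaacc => bbabc
  | bcccaac => bccbac => bcaac => bbac => bbb
  | cca => cb => a
  | aacac => abac => abb

ac->b; ca->b; cb->a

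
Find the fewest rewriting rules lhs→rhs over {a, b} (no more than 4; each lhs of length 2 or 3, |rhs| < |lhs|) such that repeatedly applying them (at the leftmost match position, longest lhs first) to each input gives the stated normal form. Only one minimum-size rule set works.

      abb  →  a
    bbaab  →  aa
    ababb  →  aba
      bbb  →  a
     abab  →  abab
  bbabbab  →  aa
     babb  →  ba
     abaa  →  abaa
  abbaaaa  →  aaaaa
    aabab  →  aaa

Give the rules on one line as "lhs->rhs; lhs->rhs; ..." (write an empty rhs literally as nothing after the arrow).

  | abb => a
  | bbaab => aab => aa
  | ababb => aba
  | bbb => a

aab->aa; bb->; bbb->a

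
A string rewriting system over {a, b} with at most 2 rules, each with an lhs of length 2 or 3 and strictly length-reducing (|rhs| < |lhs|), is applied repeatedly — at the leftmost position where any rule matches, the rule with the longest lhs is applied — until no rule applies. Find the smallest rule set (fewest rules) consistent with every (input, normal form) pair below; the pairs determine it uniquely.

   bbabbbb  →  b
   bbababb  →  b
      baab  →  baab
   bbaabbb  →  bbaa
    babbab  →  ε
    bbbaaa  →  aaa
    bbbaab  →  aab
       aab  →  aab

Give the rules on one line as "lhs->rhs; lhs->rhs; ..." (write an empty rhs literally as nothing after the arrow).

  | bbabbbb => bbbb => b
  | bbababb => babb => b
  | baab
  | bbaabbb => bbaa

bab->; bbb->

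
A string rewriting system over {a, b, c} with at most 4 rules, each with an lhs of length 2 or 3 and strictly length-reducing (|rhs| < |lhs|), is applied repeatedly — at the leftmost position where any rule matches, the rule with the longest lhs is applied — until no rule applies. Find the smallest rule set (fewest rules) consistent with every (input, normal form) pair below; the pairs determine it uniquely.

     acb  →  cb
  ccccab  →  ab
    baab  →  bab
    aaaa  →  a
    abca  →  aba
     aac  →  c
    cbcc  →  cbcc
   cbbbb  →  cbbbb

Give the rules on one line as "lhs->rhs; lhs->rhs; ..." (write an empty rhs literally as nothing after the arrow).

  | acb => cb
  | ccccab => cccab => ccab => cab => ab
  | baab => bab
  | aaaa => aaa => aa => a

aa->a; ac->c; ca->a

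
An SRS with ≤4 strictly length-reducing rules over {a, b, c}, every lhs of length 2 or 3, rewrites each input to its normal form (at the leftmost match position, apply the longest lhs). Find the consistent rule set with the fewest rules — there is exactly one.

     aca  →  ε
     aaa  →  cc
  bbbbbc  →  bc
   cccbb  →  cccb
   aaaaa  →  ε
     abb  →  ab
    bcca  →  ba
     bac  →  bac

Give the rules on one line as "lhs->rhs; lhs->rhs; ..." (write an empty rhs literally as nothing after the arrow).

  | aca => aa => ε
  | aaa => cc
  | bbbbbc => bbbbc => bbbc => bbc => bc
  | cccbb => cccb

aa->; aaa->cc; bb->b; ca->a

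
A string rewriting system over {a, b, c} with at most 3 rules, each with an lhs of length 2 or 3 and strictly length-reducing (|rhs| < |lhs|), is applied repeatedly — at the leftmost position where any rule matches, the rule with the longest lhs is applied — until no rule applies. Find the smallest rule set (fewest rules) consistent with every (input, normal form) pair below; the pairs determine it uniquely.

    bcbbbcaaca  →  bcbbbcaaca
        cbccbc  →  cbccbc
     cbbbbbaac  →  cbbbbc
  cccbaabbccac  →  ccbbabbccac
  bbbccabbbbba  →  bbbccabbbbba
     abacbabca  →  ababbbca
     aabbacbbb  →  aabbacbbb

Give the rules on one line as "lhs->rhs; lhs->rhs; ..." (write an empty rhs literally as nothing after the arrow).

  | bcbbbcaaca
  | cbccbc
  | cbbbbbaac => cbbbbc
  | cccbaabbccac => ccbbabbccac

baa->; cba->bb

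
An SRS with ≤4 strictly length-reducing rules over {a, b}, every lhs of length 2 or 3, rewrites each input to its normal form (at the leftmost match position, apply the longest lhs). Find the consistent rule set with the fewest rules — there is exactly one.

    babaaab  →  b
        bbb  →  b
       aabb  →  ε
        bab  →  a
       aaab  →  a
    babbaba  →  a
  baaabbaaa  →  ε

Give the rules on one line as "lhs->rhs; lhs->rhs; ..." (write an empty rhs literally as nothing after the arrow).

aa->; ab->a; ba->a; bb->

  | babaaab => abaaab => aaaab => aab => b
  | bbb => b
  | aabb => bb => ε
  | bab => ab => a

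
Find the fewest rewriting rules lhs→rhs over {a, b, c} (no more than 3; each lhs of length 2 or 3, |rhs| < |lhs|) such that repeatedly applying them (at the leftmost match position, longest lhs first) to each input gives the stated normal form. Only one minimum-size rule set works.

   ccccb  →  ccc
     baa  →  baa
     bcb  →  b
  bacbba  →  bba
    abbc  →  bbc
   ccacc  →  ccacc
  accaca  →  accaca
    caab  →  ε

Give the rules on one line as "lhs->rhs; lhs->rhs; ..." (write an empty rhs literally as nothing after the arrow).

ab->b; cb->

  | ccccb => ccc
  | baa
  | bcb => b
  | bacbba => baba => bba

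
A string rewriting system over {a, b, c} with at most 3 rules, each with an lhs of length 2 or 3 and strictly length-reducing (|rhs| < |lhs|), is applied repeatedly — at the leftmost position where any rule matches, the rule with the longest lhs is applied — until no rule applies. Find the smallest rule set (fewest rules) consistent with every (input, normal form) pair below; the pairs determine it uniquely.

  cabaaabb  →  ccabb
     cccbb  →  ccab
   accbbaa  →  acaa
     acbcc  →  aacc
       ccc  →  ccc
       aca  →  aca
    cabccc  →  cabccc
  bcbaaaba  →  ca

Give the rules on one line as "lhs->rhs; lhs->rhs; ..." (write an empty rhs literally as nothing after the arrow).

  | cabaaabb => caaabb => ccabb
  | cccbb => ccab
  | accbbaa => acabaa => acaa
  | acbcc => aacc

aaa->ca; ba->; cb->a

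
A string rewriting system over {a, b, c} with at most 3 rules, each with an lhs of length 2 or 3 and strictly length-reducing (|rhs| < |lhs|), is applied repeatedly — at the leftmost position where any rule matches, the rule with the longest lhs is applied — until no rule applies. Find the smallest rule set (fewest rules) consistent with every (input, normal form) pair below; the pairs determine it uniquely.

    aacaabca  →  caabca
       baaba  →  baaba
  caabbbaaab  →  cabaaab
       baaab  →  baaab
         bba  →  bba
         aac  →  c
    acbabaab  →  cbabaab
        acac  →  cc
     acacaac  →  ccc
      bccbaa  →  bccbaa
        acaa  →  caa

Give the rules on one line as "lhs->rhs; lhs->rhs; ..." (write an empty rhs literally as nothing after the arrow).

  | aacaabca => acaabca => caabca
  | baaba
  | caabbbaaab => cabaaab
  | baaab

abb->; ac->c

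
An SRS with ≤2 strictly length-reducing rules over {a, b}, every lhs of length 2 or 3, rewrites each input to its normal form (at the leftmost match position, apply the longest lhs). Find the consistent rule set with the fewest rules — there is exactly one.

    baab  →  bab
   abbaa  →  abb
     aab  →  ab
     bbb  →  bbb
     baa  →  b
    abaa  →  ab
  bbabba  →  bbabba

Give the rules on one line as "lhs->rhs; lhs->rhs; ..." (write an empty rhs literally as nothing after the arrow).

  | baab => bab
  | abbaa => abb
  | aab => ab
  | bbb

aa->; aab->ab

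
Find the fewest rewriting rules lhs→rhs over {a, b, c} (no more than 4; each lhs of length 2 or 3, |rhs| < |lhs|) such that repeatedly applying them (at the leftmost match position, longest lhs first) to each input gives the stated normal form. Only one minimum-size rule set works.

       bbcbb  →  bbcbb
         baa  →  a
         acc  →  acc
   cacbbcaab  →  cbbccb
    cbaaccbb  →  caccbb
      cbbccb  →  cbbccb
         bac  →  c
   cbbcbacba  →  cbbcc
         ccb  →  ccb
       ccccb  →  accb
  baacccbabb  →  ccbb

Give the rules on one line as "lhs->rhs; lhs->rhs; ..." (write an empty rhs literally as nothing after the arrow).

aa->c; acb->b; ba->; ccc->ac

  | bbcbb
  | baa => a
  | acc
  | cacbbcaab => cbbcaab => cbbccb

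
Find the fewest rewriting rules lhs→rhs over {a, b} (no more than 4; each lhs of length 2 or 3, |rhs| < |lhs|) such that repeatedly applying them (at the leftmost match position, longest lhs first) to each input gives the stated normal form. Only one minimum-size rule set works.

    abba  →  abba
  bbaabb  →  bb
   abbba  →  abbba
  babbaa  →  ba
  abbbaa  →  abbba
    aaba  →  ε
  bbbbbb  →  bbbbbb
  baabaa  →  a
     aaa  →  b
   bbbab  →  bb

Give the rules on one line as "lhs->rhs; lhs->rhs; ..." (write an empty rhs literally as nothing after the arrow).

  | abba
  | bbaabb => bbabb => bb
  | abbba
  | babbaa => baa => ba

aa->a; aaa->b; aba->; bab->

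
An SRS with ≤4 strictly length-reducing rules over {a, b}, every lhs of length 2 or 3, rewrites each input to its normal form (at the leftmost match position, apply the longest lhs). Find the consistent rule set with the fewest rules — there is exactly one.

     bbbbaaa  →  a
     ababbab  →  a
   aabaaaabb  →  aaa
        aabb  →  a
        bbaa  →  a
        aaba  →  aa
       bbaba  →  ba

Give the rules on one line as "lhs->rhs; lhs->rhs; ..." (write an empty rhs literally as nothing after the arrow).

aab->a; ab->a; bba->

  | bbbbaaa => bbaa => a
  | ababbab => aabbab => abab => aab => a
  | aabaaaabb => aaaaabb => aaaab => aaa
  | aabb => ab => a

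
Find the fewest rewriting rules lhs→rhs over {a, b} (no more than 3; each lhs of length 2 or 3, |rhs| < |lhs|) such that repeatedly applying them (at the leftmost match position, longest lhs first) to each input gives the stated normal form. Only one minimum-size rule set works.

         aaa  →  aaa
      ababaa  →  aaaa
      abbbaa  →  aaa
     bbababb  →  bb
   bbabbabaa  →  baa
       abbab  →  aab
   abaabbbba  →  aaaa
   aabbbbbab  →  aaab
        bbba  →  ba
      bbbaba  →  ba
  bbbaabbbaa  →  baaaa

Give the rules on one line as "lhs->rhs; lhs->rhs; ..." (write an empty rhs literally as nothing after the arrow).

  | aaa
  | ababaa => aabaa => aaaa
  | abbbaa => abbaa => abaa => aaa
  | bbababb => bababb => babb => bb

aba->aa; bab->b; bba->ba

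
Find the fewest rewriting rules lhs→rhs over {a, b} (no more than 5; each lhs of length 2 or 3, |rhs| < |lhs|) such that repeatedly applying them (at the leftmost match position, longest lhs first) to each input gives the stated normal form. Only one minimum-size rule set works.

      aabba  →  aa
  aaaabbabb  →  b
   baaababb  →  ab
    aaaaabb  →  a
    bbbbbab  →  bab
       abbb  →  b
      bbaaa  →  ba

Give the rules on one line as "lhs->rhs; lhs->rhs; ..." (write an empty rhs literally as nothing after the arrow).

  | aabba => aa
  | aaaabbabb => babbabb => babb => b
  | baaababb => ababb => ab
  | aaaaabb => baabb => bb => a

aaa->b; abb->; baa->; bb->a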